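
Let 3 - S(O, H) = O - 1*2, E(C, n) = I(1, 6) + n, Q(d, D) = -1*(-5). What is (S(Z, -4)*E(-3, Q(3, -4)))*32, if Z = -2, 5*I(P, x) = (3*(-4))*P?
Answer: 2912/5 ≈ 582.40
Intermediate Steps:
I(P, x) = -12*P/5 (I(P, x) = ((3*(-4))*P)/5 = (-12*P)/5 = -12*P/5)
Q(d, D) = 5
E(C, n) = -12/5 + n (E(C, n) = -12/5*1 + n = -12/5 + n)
S(O, H) = 5 - O (S(O, H) = 3 - (O - 1*2) = 3 - (O - 2) = 3 - (-2 + O) = 3 + (2 - O) = 5 - O)
(S(Z, -4)*E(-3, Q(3, -4)))*32 = ((5 - 1*(-2))*(-12/5 + 5))*32 = ((5 + 2)*(13/5))*32 = (7*(13/5))*32 = (91/5)*32 = 2912/5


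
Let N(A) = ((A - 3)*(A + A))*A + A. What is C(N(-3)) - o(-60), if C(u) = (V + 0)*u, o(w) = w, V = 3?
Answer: -273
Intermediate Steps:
N(A) = A + 2*A²*(-3 + A) (N(A) = ((-3 + A)*(2*A))*A + A = (2*A*(-3 + A))*A + A = 2*A²*(-3 + A) + A = A + 2*A²*(-3 + A))
C(u) = 3*u (C(u) = (3 + 0)*u = 3*u)
C(N(-3)) - o(-60) = 3*(-3*(1 - 6*(-3) + 2*(-3)²)) - 1*(-60) = 3*(-3*(1 + 18 + 2*9)) + 60 = 3*(-3*(1 + 18 + 18)) + 60 = 3*(-3*37) + 60 = 3*(-111) + 60 = -333 + 60 = -273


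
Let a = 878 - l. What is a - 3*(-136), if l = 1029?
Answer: 257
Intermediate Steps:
a = -151 (a = 878 - 1*1029 = 878 - 1029 = -151)
a - 3*(-136) = -151 - 3*(-136) = -151 - 1*(-408) = -151 + 408 = 257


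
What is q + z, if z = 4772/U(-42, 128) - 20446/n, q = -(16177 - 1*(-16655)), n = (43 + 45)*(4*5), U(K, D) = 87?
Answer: -2510307961/76560 ≈ -32789.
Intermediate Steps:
n = 1760 (n = 88*20 = 1760)
q = -32832 (q = -(16177 + 16655) = -1*32832 = -32832)
z = 3309959/76560 (z = 4772/87 - 20446/1760 = 4772*(1/87) - 20446*1/1760 = 4772/87 - 10223/880 = 3309959/76560 ≈ 43.234)
q + z = -32832 + 3309959/76560 = -2510307961/76560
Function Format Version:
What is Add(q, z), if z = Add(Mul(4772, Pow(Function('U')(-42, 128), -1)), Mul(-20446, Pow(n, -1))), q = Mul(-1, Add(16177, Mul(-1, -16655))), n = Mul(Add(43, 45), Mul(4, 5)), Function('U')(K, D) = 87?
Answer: Rational(-2510307961, 76560) ≈ -32789.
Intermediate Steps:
n = 1760 (n = Mul(88, 20) = 1760)
q = -32832 (q = Mul(-1, Add(16177, 16655)) = Mul(-1, 32832) = -32832)
z = Rational(3309959, 76560) (z = Add(Mul(4772, Pow(87, -1)), Mul(-20446, Pow(1760, -1))) = Add(Mul(4772, Rational(1, 87)), Mul(-20446, Rational(1, 1760))) = Add(Rational(4772, 87), Rational(-10223, 880)) = Rational(3309959, 76560) ≈ 43.234)
Add(q, z) = Add(-32832, Rational(3309959, 76560)) = Rational(-2510307961, 76560)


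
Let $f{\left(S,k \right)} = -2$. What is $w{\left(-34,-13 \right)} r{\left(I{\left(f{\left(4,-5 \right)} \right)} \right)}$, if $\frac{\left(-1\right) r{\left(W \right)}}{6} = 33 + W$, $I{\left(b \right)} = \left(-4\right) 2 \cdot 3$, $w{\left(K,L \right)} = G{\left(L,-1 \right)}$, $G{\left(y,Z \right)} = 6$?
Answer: $-324$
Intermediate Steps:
$w{\left(K,L \right)} = 6$
$I{\left(b \right)} = -24$ ($I{\left(b \right)} = \left(-8\right) 3 = -24$)
$r{\left(W \right)} = -198 - 6 W$ ($r{\left(W \right)} = - 6 \left(33 + W\right) = -198 - 6 W$)
$w{\left(-34,-13 \right)} r{\left(I{\left(f{\left(4,-5 \right)} \right)} \right)} = 6 \left(-198 - -144\right) = 6 \left(-198 + 144\right) = 6 \left(-54\right) = -324$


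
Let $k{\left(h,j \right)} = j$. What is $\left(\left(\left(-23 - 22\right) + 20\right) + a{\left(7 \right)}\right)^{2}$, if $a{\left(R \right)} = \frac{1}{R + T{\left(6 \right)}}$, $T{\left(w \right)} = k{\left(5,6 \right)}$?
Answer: $\frac{104976}{169} \approx 621.16$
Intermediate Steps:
$T{\left(w \right)} = 6$
$a{\left(R \right)} = \frac{1}{6 + R}$ ($a{\left(R \right)} = \frac{1}{R + 6} = \frac{1}{6 + R}$)
$\left(\left(\left(-23 - 22\right) + 20\right) + a{\left(7 \right)}\right)^{2} = \left(\left(\left(-23 - 22\right) + 20\right) + \frac{1}{6 + 7}\right)^{2} = \left(\left(-45 + 20\right) + \frac{1}{13}\right)^{2} = \left(-25 + \frac{1}{13}\right)^{2} = \left(- \frac{324}{13}\right)^{2} = \frac{104976}{169}$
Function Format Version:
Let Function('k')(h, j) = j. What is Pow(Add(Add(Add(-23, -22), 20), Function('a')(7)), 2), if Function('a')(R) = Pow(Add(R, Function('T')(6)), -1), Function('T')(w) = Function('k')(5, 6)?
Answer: Rational(104976, 169) ≈ 621.16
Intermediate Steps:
Function('T')(w) = 6
Function('a')(R) = Pow(Add(6, R), -1) (Function('a')(R) = Pow(Add(R, 6), -1) = Pow(Add(6, R), -1))
Pow(Add(Add(Add(-23, -22), 20), Function('a')(7)), 2) = Pow(Add(Add(Add(-23, -22), 20), Pow(Add(6, 7), -1)), 2) = Pow(Add(Add(-45, 20), Pow(13, -1)), 2) = Pow(Add(-25, Rational(1, 13)), 2) = Pow(Rational(-324, 13), 2) = Rational(104976, 169)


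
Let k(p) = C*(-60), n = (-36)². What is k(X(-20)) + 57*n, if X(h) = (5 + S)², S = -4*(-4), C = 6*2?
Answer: 73152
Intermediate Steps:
C = 12
S = 16
n = 1296
X(h) = 441 (X(h) = (5 + 16)² = 21² = 441)
k(p) = -720 (k(p) = 12*(-60) = -720)
k(X(-20)) + 57*n = -720 + 57*1296 = -720 + 73872 = 73152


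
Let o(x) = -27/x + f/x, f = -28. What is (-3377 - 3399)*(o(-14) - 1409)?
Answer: 9520764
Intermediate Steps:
o(x) = -55/x (o(x) = -27/x - 28/x = -55/x)
(-3377 - 3399)*(o(-14) - 1409) = (-3377 - 3399)*(-55/(-14) - 1409) = -6776*(-55*(-1/14) - 1409) = -6776*(55/14 - 1409) = -6776*(-19671/14) = 9520764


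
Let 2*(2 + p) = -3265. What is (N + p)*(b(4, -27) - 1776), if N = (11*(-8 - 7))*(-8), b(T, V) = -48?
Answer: 573648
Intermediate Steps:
p = -3269/2 (p = -2 + (½)*(-3265) = -2 - 3265/2 = -3269/2 ≈ -1634.5)
N = 1320 (N = (11*(-15))*(-8) = -165*(-8) = 1320)
(N + p)*(b(4, -27) - 1776) = (1320 - 3269/2)*(-48 - 1776) = -629/2*(-1824) = 573648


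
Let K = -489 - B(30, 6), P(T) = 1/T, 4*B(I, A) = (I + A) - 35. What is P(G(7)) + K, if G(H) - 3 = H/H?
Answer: -489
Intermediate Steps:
B(I, A) = -35/4 + A/4 + I/4 (B(I, A) = ((I + A) - 35)/4 = ((A + I) - 35)/4 = (-35 + A + I)/4 = -35/4 + A/4 + I/4)
G(H) = 4 (G(H) = 3 + H/H = 3 + 1 = 4)
K = -1957/4 (K = -489 - (-35/4 + (¼)*6 + (¼)*30) = -489 - (-35/4 + 3/2 + 15/2) = -489 - 1*¼ = -489 - ¼ = -1957/4 ≈ -489.25)
P(G(7)) + K = 1/4 - 1957/4 = ¼ - 1957/4 = -489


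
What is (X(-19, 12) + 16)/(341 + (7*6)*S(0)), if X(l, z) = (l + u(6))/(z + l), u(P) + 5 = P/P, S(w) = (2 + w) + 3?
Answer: 135/3857 ≈ 0.035001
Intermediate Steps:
S(w) = 5 + w
u(P) = -4 (u(P) = -5 + P/P = -5 + 1 = -4)
X(l, z) = (-4 + l)/(l + z) (X(l, z) = (l - 4)/(z + l) = (-4 + l)/(l + z))
(X(-19, 12) + 16)/(341 + (7*6)*S(0)) = ((-4 - 19)/(-19 + 12) + 16)/(341 + (7*6)*(5 + 0)) = (-23/(-7) + 16)/(341 + 42*5) = (-⅐*(-23) + 16)/(341 + 210) = (23/7 + 16)/551 = (135/7)*(1/551) = 135/3857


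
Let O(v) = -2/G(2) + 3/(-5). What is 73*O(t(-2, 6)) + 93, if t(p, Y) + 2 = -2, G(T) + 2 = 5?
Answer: 8/15 ≈ 0.53333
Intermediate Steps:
G(T) = 3 (G(T) = -2 + 5 = 3)
t(p, Y) = -4 (t(p, Y) = -2 - 2 = -4)
O(v) = -19/15 (O(v) = -2/3 + 3/(-5) = -2*1/3 + 3*(-1/5) = -2/3 - 3/5 = -19/15)
73*O(t(-2, 6)) + 93 = 73*(-19/15) + 93 = -1387/15 + 93 = 8/15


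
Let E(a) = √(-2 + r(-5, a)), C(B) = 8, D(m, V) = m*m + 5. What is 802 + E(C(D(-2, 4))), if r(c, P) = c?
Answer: 802 + I*√7 ≈ 802.0 + 2.6458*I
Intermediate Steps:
D(m, V) = 5 + m² (D(m, V) = m² + 5 = 5 + m²)
E(a) = I*√7 (E(a) = √(-2 - 5) = √(-7) = I*√7)
802 + E(C(D(-2, 4))) = 802 + I*√7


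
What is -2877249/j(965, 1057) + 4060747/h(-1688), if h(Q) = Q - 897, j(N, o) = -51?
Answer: 2410196856/43945 ≈ 54846.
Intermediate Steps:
h(Q) = -897 + Q
-2877249/j(965, 1057) + 4060747/h(-1688) = -2877249/(-51) + 4060747/(-897 - 1688) = -2877249*(-1/51) + 4060747/(-2585) = 959083/17 + 4060747*(-1/2585) = 959083/17 - 4060747/2585 = 2410196856/43945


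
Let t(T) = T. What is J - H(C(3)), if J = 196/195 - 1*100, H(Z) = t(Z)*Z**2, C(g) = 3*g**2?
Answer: -3857489/195 ≈ -19782.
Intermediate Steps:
H(Z) = Z**3 (H(Z) = Z*Z**2 = Z**3)
J = -19304/195 (J = 196*(1/195) - 100 = 196/195 - 100 = -19304/195 ≈ -98.995)
J - H(C(3)) = -19304/195 - (3*3**2)**3 = -19304/195 - (3*9)**3 = -19304/195 - 1*27**3 = -19304/195 - 1*19683 = -19304/195 - 19683 = -3857489/195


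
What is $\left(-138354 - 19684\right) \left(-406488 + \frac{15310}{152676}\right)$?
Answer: $\frac{2451996968823491}{38169} \approx 6.4241 \cdot 10^{10}$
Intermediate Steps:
$\left(-138354 - 19684\right) \left(-406488 + \frac{15310}{152676}\right) = \left(-138354 - 19684\right) \left(-406488 + 15310 \cdot \frac{1}{152676}\right) = - 158038 \left(-406488 + \frac{7655}{76338}\right) = \left(-158038\right) \left(- \frac{31030473289}{76338}\right) = \frac{2451996968823491}{38169}$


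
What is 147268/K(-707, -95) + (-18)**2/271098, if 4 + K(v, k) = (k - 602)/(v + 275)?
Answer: -958177427778/15527891 ≈ -61707.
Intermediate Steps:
K(v, k) = -4 + (-602 + k)/(275 + v) (K(v, k) = -4 + (k - 602)/(v + 275) = -4 + (-602 + k)/(275 + v))
147268/K(-707, -95) + (-18)**2/271098 = 147268/(((-1702 - 95 - 4*(-707))/(275 - 707))) + (-18)**2/271098 = 147268/(((-1702 - 95 + 2828)/(-432))) + 324*(1/271098) = 147268/((-1/432*1031)) + 18/15061 = 147268/(-1031/432) + 18/15061 = 147268*(-432/1031) + 18/15061 = -63619776/1031 + 18/15061 = -958177427778/15527891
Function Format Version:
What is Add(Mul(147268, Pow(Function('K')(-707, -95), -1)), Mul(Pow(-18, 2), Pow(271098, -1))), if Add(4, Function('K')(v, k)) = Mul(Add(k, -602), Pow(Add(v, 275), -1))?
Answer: Rational(-958177427778, 15527891) ≈ -61707.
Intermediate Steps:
Function('K')(v, k) = Add(-4, Mul(Pow(Add(275, v), -1), Add(-602, k))) (Function('K')(v, k) = Add(-4, Mul(Add(k, -602), Pow(Add(v, 275), -1))) = Add(-4, Mul(Add(-602, k), Pow(Add(275, v), -1))) = Add(-4, Mul(Pow(Add(275, v), -1), Add(-602, k))))
Add(Mul(147268, Pow(Function('K')(-707, -95), -1)), Mul(Pow(-18, 2), Pow(271098, -1))) = Add(Mul(147268, Pow(Mul(Pow(Add(275, -707), -1), Add(-1702, -95, Mul(-4, -707))), -1)), Mul(Pow(-18, 2), Pow(271098, -1))) = Add(Mul(147268, Pow(Mul(Pow(-432, -1), Add(-1702, -95, 2828)), -1)), Mul(324, Rational(1, 271098))) = Add(Mul(147268, Pow(Mul(Rational(-1, 432), 1031), -1)), Rational(18, 15061)) = Add(Mul(147268, Pow(Rational(-1031, 432), -1)), Rational(18, 15061)) = Add(Mul(147268, Rational(-432, 1031)), Rational(18, 15061)) = Add(Rational(-63619776, 1031), Rational(18, 15061)) = Rational(-958177427778, 15527891)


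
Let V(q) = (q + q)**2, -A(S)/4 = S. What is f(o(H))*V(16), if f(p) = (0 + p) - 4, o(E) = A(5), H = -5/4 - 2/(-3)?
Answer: -24576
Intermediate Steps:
A(S) = -4*S
V(q) = 4*q**2 (V(q) = (2*q)**2 = 4*q**2)
H = -7/12 (H = -5*1/4 - 2*(-1/3) = -5/4 + 2/3 = -7/12 ≈ -0.58333)
o(E) = -20 (o(E) = -4*5 = -20)
f(p) = -4 + p (f(p) = p - 4 = -4 + p)
f(o(H))*V(16) = (-4 - 20)*(4*16**2) = -96*256 = -24*1024 = -24576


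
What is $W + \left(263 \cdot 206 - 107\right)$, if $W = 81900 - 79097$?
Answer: $56874$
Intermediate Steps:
$W = 2803$ ($W = 81900 - 79097 = 2803$)
$W + \left(263 \cdot 206 - 107\right) = 2803 + \left(263 \cdot 206 - 107\right) = 2803 + \left(54178 - 107\right) = 2803 + 54071 = 56874$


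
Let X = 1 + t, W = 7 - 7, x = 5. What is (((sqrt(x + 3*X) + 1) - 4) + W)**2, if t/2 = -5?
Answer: (3 - I*sqrt(22))**2 ≈ -13.0 - 28.142*I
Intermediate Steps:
t = -10 (t = 2*(-5) = -10)
W = 0
X = -9 (X = 1 - 10 = -9)
(((sqrt(x + 3*X) + 1) - 4) + W)**2 = (((sqrt(5 + 3*(-9)) + 1) - 4) + 0)**2 = (((sqrt(5 - 27) + 1) - 4) + 0)**2 = (((sqrt(-22) + 1) - 4) + 0)**2 = (((I*sqrt(22) + 1) - 4) + 0)**2 = (((1 + I*sqrt(22)) - 4) + 0)**2 = ((-3 + I*sqrt(22)) + 0)**2 = (-3 + I*sqrt(22))**2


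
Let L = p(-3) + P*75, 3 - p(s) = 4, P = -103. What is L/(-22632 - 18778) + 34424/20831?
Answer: 793219073/431305855 ≈ 1.8391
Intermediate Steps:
p(s) = -1 (p(s) = 3 - 1*4 = 3 - 4 = -1)
L = -7726 (L = -1 - 103*75 = -1 - 7725 = -7726)
L/(-22632 - 18778) + 34424/20831 = -7726/(-22632 - 18778) + 34424/20831 = -7726/(-41410) + 34424*(1/20831) = -7726*(-1/41410) + 34424/20831 = 3863/20705 + 34424/20831 = 793219073/431305855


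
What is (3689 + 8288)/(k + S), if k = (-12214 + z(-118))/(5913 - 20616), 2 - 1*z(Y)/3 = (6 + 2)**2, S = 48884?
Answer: 176097831/718753852 ≈ 0.24500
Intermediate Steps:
z(Y) = -186 (z(Y) = 6 - 3*(6 + 2)**2 = 6 - 3*8**2 = 6 - 3*64 = 6 - 192 = -186)
k = 12400/14703 (k = (-12214 - 186)/(5913 - 20616) = -12400/(-14703) = -12400*(-1/14703) = 12400/14703 ≈ 0.84337)
(3689 + 8288)/(k + S) = (3689 + 8288)/(12400/14703 + 48884) = 11977/(718753852/14703) = 11977*(14703/718753852) = 176097831/718753852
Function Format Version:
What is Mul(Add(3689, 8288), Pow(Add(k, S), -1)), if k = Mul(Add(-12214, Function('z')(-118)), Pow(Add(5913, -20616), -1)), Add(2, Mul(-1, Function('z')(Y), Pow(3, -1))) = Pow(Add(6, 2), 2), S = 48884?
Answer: Rational(176097831, 718753852) ≈ 0.24500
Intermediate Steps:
Function('z')(Y) = -186 (Function('z')(Y) = Add(6, Mul(-3, Pow(Add(6, 2), 2))) = Add(6, Mul(-3, Pow(8, 2))) = Add(6, Mul(-3, 64)) = Add(6, -192) = -186)
k = Rational(12400, 14703) (k = Mul(Add(-12214, -186), Pow(Add(5913, -20616), -1)) = Mul(-12400, Pow(-14703, -1)) = Mul(-12400, Rational(-1, 14703)) = Rational(12400, 14703) ≈ 0.84337)
Mul(Add(3689, 8288), Pow(Add(k, S), -1)) = Mul(Add(3689, 8288), Pow(Add(Rational(12400, 14703), 48884), -1)) = Mul(11977, Pow(Rational(718753852, 14703), -1)) = Mul(11977, Rational(14703, 718753852)) = Rational(176097831, 718753852)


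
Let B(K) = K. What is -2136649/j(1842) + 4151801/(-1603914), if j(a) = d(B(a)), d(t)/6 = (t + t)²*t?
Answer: -103792933832786383/40096821493355328 ≈ -2.5886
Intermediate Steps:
d(t) = 24*t³ (d(t) = 6*((t + t)²*t) = 6*((2*t)²*t) = 6*((4*t²)*t) = 6*(4*t³) = 24*t³)
j(a) = 24*a³
-2136649/j(1842) + 4151801/(-1603914) = -2136649/(24*1842³) + 4151801/(-1603914) = -2136649/(24*6249839688) + 4151801*(-1/1603914) = -2136649/149996152512 - 4151801/1603914 = -103792933832786383/40096821493355328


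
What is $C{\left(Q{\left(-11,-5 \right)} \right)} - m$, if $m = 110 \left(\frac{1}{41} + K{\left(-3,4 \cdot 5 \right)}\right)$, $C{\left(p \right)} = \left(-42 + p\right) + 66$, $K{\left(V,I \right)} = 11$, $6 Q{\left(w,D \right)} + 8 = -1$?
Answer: $- \frac{97595}{82} \approx -1190.2$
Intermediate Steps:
$Q{\left(w,D \right)} = - \frac{3}{2}$ ($Q{\left(w,D \right)} = - \frac{4}{3} + \frac{1}{6} \left(-1\right) = - \frac{4}{3} - \frac{1}{6} = - \frac{3}{2}$)
$C{\left(p \right)} = 24 + p$
$m = \frac{49720}{41}$ ($m = 110 \left(\frac{1}{41} + 11\right) = 110 \cdot \frac{452}{41} = \frac{49720}{41} \approx 1212.7$)
$C{\left(Q{\left(-11,-5 \right)} \right)} - m = \left(24 - \frac{3}{2}\right) - \frac{49720}{41} = \frac{45}{2} - \frac{49720}{41} = - \frac{97595}{82}$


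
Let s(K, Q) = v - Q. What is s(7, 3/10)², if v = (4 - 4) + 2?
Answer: 289/100 ≈ 2.8900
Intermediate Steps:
v = 2 (v = 0 + 2 = 2)
s(K, Q) = 2 - Q
s(7, 3/10)² = (2 - 3/10)² = (17/10)² = 289/100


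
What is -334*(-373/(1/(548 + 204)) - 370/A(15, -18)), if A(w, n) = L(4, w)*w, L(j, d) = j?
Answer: 281063171/3 ≈ 9.3688e+7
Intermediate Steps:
A(w, n) = 4*w
-334*(-373/(1/(548 + 204)) - 370/A(15, -18)) = -334*(-373/(1/(548 + 204)) - 370/(4*15)) = -334*(-373/(1/752) - 370/60) = -334*(-373/1/752 - 370*1/60) = -334*(-373*752 - 37/6) = -334*(-280496 - 37/6) = -334*(-1683013/6) = 281063171/3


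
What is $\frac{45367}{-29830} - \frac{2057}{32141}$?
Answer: $- \frac{1519501057}{958766030} \approx -1.5849$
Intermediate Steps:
$\frac{45367}{-29830} - \frac{2057}{32141} = 45367 \left(- \frac{1}{29830}\right) - \frac{2057}{32141} = - \frac{45367}{29830} - \frac{2057}{32141} = - \frac{1519501057}{958766030}$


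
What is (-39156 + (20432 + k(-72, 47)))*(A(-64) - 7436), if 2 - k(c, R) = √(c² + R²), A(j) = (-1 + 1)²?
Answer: 139216792 + 7436*√7393 ≈ 1.3986e+8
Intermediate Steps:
A(j) = 0 (A(j) = 0² = 0)
k(c, R) = 2 - √(R² + c²) (k(c, R) = 2 - √(c² + R²) = 2 - √(R² + c²))
(-39156 + (20432 + k(-72, 47)))*(A(-64) - 7436) = (-39156 + (20432 + (2 - √(47² + (-72)²))))*(0 - 7436) = (-39156 + (20432 + (2 - √(2209 + 5184))))*(-7436) = (-39156 + (20432 + (2 - √7393)))*(-7436) = (-39156 + (20434 - √7393))*(-7436) = (-18722 - √7393)*(-7436) = 139216792 + 7436*√7393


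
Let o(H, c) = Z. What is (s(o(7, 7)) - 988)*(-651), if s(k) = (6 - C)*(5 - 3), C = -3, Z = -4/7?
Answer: 631470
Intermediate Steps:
Z = -4/7 (Z = -4*⅐ = -4/7 ≈ -0.57143)
o(H, c) = -4/7
s(k) = 18 (s(k) = (6 - 1*(-3))*(5 - 3) = (6 + 3)*2 = 9*2 = 18)
(s(o(7, 7)) - 988)*(-651) = (18 - 988)*(-651) = -970*(-651) = 631470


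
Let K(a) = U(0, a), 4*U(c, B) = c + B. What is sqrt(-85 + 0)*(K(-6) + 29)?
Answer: 55*I*sqrt(85)/2 ≈ 253.54*I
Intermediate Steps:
U(c, B) = B/4 + c/4 (U(c, B) = (c + B)/4 = (B + c)/4 = B/4 + c/4)
K(a) = a/4 (K(a) = a/4 + (1/4)*0 = a/4 + 0 = a/4)
sqrt(-85 + 0)*(K(-6) + 29) = sqrt(-85 + 0)*((1/4)*(-6) + 29) = sqrt(-85)*(-3/2 + 29) = (I*sqrt(85))*(55/2) = 55*I*sqrt(85)/2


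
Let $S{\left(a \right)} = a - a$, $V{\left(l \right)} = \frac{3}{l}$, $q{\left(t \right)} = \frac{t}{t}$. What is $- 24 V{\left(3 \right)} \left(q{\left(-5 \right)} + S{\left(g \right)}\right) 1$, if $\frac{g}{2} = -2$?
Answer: $-24$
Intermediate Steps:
$g = -4$ ($g = 2 \left(-2\right) = -4$)
$q{\left(t \right)} = 1$
$S{\left(a \right)} = 0$
$- 24 V{\left(3 \right)} \left(q{\left(-5 \right)} + S{\left(g \right)}\right) 1 = - 24 \cdot \frac{3}{3} \left(1 + 0\right) 1 = - 24 \cdot 3 \cdot \frac{1}{3} \cdot 1 \cdot 1 = \left(-24\right) 1 \cdot 1 = \left(-24\right) 1 = -24$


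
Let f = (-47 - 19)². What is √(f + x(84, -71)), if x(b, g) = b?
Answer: 2*√1110 ≈ 66.633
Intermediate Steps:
f = 4356 (f = (-66)² = 4356)
√(f + x(84, -71)) = √(4356 + 84) = √4440 = 2*√1110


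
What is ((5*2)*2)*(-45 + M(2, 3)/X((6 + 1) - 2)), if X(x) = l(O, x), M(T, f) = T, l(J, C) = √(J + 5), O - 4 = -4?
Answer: -900 + 8*√5 ≈ -882.11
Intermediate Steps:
O = 0 (O = 4 - 4 = 0)
l(J, C) = √(5 + J)
X(x) = √5 (X(x) = √(5 + 0) = √5)
((5*2)*2)*(-45 + M(2, 3)/X((6 + 1) - 2)) = ((5*2)*2)*(-45 + 2/(√5)) = (10*2)*(-45 + 2*(√5/5)) = 20*(-45 + 2*√5/5) = -900 + 8*√5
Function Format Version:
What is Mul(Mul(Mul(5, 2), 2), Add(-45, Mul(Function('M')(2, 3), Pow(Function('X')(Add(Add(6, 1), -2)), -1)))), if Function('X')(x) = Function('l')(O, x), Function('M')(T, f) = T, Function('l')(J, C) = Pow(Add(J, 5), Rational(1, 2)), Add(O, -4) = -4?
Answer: Add(-900, Mul(8, Pow(5, Rational(1, 2)))) ≈ -882.11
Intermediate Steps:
O = 0 (O = Add(4, -4) = 0)
Function('l')(J, C) = Pow(Add(5, J), Rational(1, 2))
Function('X')(x) = Pow(5, Rational(1, 2)) (Function('X')(x) = Pow(Add(5, 0), Rational(1, 2)) = Pow(5, Rational(1, 2)))
Mul(Mul(Mul(5, 2), 2), Add(-45, Mul(Function('M')(2, 3), Pow(Function('X')(Add(Add(6, 1), -2)), -1)))) = Mul(Mul(Mul(5, 2), 2), Add(-45, Mul(2, Pow(Pow(5, Rational(1, 2)), -1)))) = Mul(Mul(10, 2), Add(-45, Mul(2, Mul(Rational(1, 5), Pow(5, Rational(1, 2)))))) = Mul(20, Add(-45, Mul(Rational(2, 5), Pow(5, Rational(1, 2))))) = Add(-900, Mul(8, Pow(5, Rational(1, 2))))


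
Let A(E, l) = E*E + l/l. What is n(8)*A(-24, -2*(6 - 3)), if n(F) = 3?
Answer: 1731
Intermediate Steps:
A(E, l) = 1 + E² (A(E, l) = E² + 1 = 1 + E²)
n(8)*A(-24, -2*(6 - 3)) = 3*(1 + (-24)²) = 3*(1 + 576) = 3*577 = 1731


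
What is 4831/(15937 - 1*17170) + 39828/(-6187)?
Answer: -78997321/7628571 ≈ -10.355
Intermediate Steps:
4831/(15937 - 1*17170) + 39828/(-6187) = 4831/(15937 - 17170) + 39828*(-1/6187) = 4831/(-1233) - 39828/6187 = 4831*(-1/1233) - 39828/6187 = -4831/1233 - 39828/6187 = -78997321/7628571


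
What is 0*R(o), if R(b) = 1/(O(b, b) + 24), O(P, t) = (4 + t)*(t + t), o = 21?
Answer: 0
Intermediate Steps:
O(P, t) = 2*t*(4 + t) (O(P, t) = (4 + t)*(2*t) = 2*t*(4 + t))
R(b) = 1/(24 + 2*b*(4 + b)) (R(b) = 1/(2*b*(4 + b) + 24) = 1/(24 + 2*b*(4 + b)))
0*R(o) = 0*(1/(2*(12 + 21*(4 + 21)))) = 0*(1/(2*(12 + 21*25))) = 0*(1/(2*(12 + 525))) = 0*((½)/537) = 0*((½)*(1/537)) = 0*(1/1074) = 0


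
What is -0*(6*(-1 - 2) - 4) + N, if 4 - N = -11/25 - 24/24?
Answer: 136/25 ≈ 5.4400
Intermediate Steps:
N = 136/25 (N = 4 - (-11/25 - 24/24) = 4 - (-11*1/25 - 24*1/24) = 4 - (-11/25 - 1) = 4 - 1*(-36/25) = 4 + 36/25 = 136/25 ≈ 5.4400)
-0*(6*(-1 - 2) - 4) + N = -0*(6*(-1 - 2) - 4) + 136/25 = -0*(6*(-3) - 4) + 136/25 = -0*(-18 - 4) + 136/25 = -0*(-22) + 136/25 = -40*0 + 136/25 = 0 + 136/25 = 136/25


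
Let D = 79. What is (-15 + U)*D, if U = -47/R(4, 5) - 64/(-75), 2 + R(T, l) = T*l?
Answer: -595739/450 ≈ -1323.9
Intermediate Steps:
R(T, l) = -2 + T*l
U = -791/450 (U = -47/(-2 + 4*5) - 64/(-75) = -47/(-2 + 20) - 64*(-1/75) = -47/18 + 64/75 = -791/450 ≈ -1.7578)
(-15 + U)*D = (-15 - 791/450)*79 = -7541/450*79 = -595739/450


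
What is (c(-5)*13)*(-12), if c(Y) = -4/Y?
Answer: -624/5 ≈ -124.80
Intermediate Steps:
(c(-5)*13)*(-12) = (-4/(-5)*13)*(-12) = (-4*(-⅕)*13)*(-12) = ((⅘)*13)*(-12) = (52/5)*(-12) = -624/5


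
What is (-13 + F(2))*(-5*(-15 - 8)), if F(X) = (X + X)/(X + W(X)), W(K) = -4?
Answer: -1725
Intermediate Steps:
F(X) = 2*X/(-4 + X) (F(X) = (X + X)/(X - 4) = (2*X)/(-4 + X) = 2*X/(-4 + X))
(-13 + F(2))*(-5*(-15 - 8)) = (-13 + 2*2/(-4 + 2))*(-5*(-15 - 8)) = (-13 + 2*2/(-2))*(-5*(-23)) = (-13 + 2*2*(-1/2))*115 = (-13 - 2)*115 = -15*115 = -1725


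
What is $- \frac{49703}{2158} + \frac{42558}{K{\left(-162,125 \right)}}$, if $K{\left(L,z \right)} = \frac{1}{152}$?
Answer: $\frac{13959655225}{2158} \approx 6.4688 \cdot 10^{6}$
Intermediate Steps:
$K{\left(L,z \right)} = \frac{1}{152}$
$- \frac{49703}{2158} + \frac{42558}{K{\left(-162,125 \right)}} = - \frac{49703}{2158} + 42558 \frac{1}{\frac{1}{152}} = \left(-49703\right) \frac{1}{2158} + 42558 \cdot 152 = - \frac{49703}{2158} + 6468816 = \frac{13959655225}{2158}$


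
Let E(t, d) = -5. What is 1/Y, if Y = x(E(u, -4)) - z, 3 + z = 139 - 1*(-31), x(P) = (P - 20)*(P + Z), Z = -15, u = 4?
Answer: 1/333 ≈ 0.0030030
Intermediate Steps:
x(P) = (-20 + P)*(-15 + P) (x(P) = (P - 20)*(P - 15) = (-20 + P)*(-15 + P))
z = 167 (z = -3 + (139 - 1*(-31)) = -3 + (139 + 31) = -3 + 170 = 167)
Y = 333 (Y = (300 + (-5)² - 35*(-5)) - 1*167 = (300 + 25 + 175) - 167 = 500 - 167 = 333)
1/Y = 1/333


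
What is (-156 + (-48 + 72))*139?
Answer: -18348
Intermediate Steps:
(-156 + (-48 + 72))*139 = (-156 + 24)*139 = -132*139 = -18348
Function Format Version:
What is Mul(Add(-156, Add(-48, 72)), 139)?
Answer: -18348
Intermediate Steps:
Mul(Add(-156, Add(-48, 72)), 139) = Mul(Add(-156, 24), 139) = Mul(-132, 139) = -18348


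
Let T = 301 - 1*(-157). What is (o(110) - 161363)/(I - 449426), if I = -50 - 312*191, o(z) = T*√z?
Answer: 161363/509068 - 229*√110/254534 ≈ 0.30754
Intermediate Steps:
T = 458 (T = 301 + 157 = 458)
o(z) = 458*√z
I = -59642 (I = -50 - 59592 = -59642)
(o(110) - 161363)/(I - 449426) = (458*√110 - 161363)/(-59642 - 449426) = (-161363 + 458*√110)/(-509068) = (-161363 + 458*√110)*(-1/509068) = 161363/509068 - 229*√110/254534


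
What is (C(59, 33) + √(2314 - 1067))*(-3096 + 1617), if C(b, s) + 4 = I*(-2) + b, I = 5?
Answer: -66555 - 1479*√1247 ≈ -1.1878e+5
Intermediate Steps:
C(b, s) = -14 + b (C(b, s) = -4 + (5*(-2) + b) = -4 + (-10 + b) = -14 + b)
(C(59, 33) + √(2314 - 1067))*(-3096 + 1617) = ((-14 + 59) + √(2314 - 1067))*(-3096 + 1617) = (45 + √1247)*(-1479) = -66555 - 1479*√1247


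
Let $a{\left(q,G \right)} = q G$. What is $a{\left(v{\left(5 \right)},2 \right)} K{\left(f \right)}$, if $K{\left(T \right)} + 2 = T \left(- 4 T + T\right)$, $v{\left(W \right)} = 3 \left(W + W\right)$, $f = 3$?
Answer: $-1740$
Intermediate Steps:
$v{\left(W \right)} = 6 W$ ($v{\left(W \right)} = 3 \cdot 2 W = 6 W$)
$a{\left(q,G \right)} = G q$
$K{\left(T \right)} = -2 - 3 T^{2}$ ($K{\left(T \right)} = -2 + T \left(- 4 T + T\right) = -2 + T \left(- 3 T\right) = -2 - 3 T^{2}$)
$a{\left(v{\left(5 \right)},2 \right)} K{\left(f \right)} = 2 \cdot 6 \cdot 5 \left(-2 - 3 \cdot 3^{2}\right) = 2 \cdot 30 \left(-2 - 27\right) = 60 \left(-2 - 27\right) = 60 \left(-29\right) = -1740$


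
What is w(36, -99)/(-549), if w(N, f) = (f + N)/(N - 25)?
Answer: 7/671 ≈ 0.010432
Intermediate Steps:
w(N, f) = (N + f)/(-25 + N)
w(36, -99)/(-549) = ((36 - 99)/(-25 + 36))/(-549) = (-63/11)*(-1/549) = ((1/11)*(-63))*(-1/549) = -63/11*(-1/549) = 7/671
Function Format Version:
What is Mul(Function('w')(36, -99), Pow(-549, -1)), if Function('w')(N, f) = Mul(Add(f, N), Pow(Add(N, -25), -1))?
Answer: Rational(7, 671) ≈ 0.010432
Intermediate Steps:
Function('w')(N, f) = Mul(Pow(Add(-25, N), -1), Add(N, f)) (Function('w')(N, f) = Mul(Add(N, f), Pow(Add(-25, N), -1)) = Mul(Pow(Add(-25, N), -1), Add(N, f)))
Mul(Function('w')(36, -99), Pow(-549, -1)) = Mul(Mul(Pow(Add(-25, 36), -1), Add(36, -99)), Pow(-549, -1)) = Mul(Mul(Pow(11, -1), -63), Rational(-1, 549)) = Mul(Mul(Rational(1, 11), -63), Rational(-1, 549)) = Mul(Rational(-63, 11), Rational(-1, 549)) = Rational(7, 671)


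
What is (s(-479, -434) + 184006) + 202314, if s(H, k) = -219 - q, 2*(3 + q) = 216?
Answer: 385996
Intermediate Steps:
q = 105 (q = -3 + (½)*216 = -3 + 108 = 105)
s(H, k) = -324 (s(H, k) = -219 - 1*105 = -219 - 105 = -324)
(s(-479, -434) + 184006) + 202314 = (-324 + 184006) + 202314 = 183682 + 202314 = 385996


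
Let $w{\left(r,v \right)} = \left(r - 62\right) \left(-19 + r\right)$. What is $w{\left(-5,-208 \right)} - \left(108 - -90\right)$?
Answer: $1410$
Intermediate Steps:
$w{\left(r,v \right)} = \left(-62 + r\right) \left(-19 + r\right)$
$w{\left(-5,-208 \right)} - \left(108 - -90\right) = \left(1178 + \left(-5\right)^{2} - -405\right) - \left(108 - -90\right) = \left(1178 + 25 + 405\right) - \left(108 + 90\right) = 1608 - 198 = 1410$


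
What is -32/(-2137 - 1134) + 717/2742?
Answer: 811017/2989694 ≈ 0.27127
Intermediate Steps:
-32/(-2137 - 1134) + 717/2742 = -32/(-3271) + 717*(1/2742) = -32*(-1/3271) + 239/914 = 32/3271 + 239/914 = 811017/2989694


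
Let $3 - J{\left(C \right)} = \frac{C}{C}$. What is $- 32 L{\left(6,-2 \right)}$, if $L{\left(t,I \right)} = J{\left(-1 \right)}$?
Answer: $-64$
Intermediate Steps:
$J{\left(C \right)} = 2$ ($J{\left(C \right)} = 3 - \frac{C}{C} = 3 - 1 = 2$)
$L{\left(t,I \right)} = 2$
$- 32 L{\left(6,-2 \right)} = \left(-32\right) 2 = -64$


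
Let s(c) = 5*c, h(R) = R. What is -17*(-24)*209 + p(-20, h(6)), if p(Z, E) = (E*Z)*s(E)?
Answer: 81672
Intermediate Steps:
p(Z, E) = 5*Z*E² (p(Z, E) = (E*Z)*(5*E) = 5*Z*E²)
-17*(-24)*209 + p(-20, h(6)) = -17*(-24)*209 + 5*(-20)*6² = 408*209 + 5*(-20)*36 = 85272 - 3600 = 81672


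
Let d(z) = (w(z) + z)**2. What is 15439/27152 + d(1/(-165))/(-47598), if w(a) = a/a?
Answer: 10002991778129/17592534946800 ≈ 0.56859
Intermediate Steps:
w(a) = 1
d(z) = (1 + z)**2
15439/27152 + d(1/(-165))/(-47598) = 15439/27152 + (1 + 1/(-165))**2/(-47598) = 15439*(1/27152) + (1 - 1/165)**2*(-1/47598) = 15439/27152 + (164/165)**2*(-1/47598) = 15439/27152 + (26896/27225)*(-1/47598) = 15439/27152 - 13448/647927775 = 10002991778129/17592534946800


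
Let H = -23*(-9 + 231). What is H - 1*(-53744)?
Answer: 48638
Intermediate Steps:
H = -5106 (H = -23*222 = -5106)
H - 1*(-53744) = -5106 - 1*(-53744) = -5106 + 53744 = 48638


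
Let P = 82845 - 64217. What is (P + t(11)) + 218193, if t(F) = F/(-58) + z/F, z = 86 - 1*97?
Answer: 13735549/58 ≈ 2.3682e+5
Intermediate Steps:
z = -11 (z = 86 - 97 = -11)
t(F) = -11/F - F/58 (t(F) = F/(-58) - 11/F = F*(-1/58) - 11/F = -F/58 - 11/F = -11/F - F/58)
P = 18628
(P + t(11)) + 218193 = (18628 + (-11/11 - 1/58*11)) + 218193 = (18628 + (-11*1/11 - 11/58)) + 218193 = (18628 + (-1 - 11/58)) + 218193 = (18628 - 69/58) + 218193 = 1080355/58 + 218193 = 13735549/58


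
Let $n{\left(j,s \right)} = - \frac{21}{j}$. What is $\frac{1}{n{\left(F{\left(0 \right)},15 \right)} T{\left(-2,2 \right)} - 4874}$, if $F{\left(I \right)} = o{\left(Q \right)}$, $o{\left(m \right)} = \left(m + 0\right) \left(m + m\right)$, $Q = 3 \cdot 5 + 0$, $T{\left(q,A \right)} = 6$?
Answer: $- \frac{25}{121857} \approx -0.00020516$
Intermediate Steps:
$Q = 15$ ($Q = 15 + 0 = 15$)
$o{\left(m \right)} = 2 m^{2}$ ($o{\left(m \right)} = m 2 m = 2 m^{2}$)
$F{\left(I \right)} = 450$ ($F{\left(I \right)} = 2 \cdot 15^{2} = 2 \cdot 225 = 450$)
$\frac{1}{n{\left(F{\left(0 \right)},15 \right)} T{\left(-2,2 \right)} - 4874} = \frac{1}{- \frac{21}{450} \cdot 6 - 4874} = \frac{1}{\left(-21\right) \frac{1}{450} \cdot 6 - 4874} = \frac{1}{\left(- \frac{7}{150}\right) 6 - 4874} = \frac{1}{- \frac{7}{25} - 4874} = \frac{1}{- \frac{121857}{25}} = - \frac{25}{121857}$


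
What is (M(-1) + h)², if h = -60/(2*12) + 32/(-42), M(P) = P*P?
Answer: 9025/1764 ≈ 5.1162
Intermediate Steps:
M(P) = P²
h = -137/42 (h = -60/24 + 32*(-1/42) = -60*1/24 - 16/21 = -5/2 - 16/21 = -137/42 ≈ -3.2619)
(M(-1) + h)² = ((-1)² - 137/42)² = (1 - 137/42)² = (-95/42)² = 9025/1764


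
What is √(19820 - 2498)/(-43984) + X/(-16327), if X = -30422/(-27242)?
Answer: -287/4196039 - √17322/43984 ≈ -0.0030607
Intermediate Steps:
X = 287/257 (X = -30422*(-1/27242) = 287/257 ≈ 1.1167)
√(19820 - 2498)/(-43984) + X/(-16327) = √(19820 - 2498)/(-43984) + (287/257)/(-16327) = √17322*(-1/43984) + (287/257)*(-1/16327) = -√17322/43984 - 287/4196039 = -287/4196039 - √17322/43984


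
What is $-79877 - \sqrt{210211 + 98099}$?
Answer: $-79877 - \sqrt{308310} \approx -80432.0$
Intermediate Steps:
$-79877 - \sqrt{210211 + 98099} = -79877 - \sqrt{308310}$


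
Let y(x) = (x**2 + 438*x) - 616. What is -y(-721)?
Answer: -203427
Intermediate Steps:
y(x) = -616 + x**2 + 438*x
-y(-721) = -(-616 + (-721)**2 + 438*(-721)) = -(-616 + 519841 - 315798) = -1*203427 = -203427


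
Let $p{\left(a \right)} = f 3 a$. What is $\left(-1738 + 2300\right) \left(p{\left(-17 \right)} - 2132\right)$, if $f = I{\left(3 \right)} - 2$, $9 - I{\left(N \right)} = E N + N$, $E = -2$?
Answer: $-1484804$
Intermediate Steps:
$I{\left(N \right)} = 9 + N$ ($I{\left(N \right)} = 9 - \left(- 2 N + N\right) = 9 - - N = 9 + N$)
$f = 10$ ($f = \left(9 + 3\right) - 2 = 12 - 2 = 10$)
$p{\left(a \right)} = 30 a$ ($p{\left(a \right)} = 10 \cdot 3 a = 30 a$)
$\left(-1738 + 2300\right) \left(p{\left(-17 \right)} - 2132\right) = \left(-1738 + 2300\right) \left(30 \left(-17\right) - 2132\right) = 562 \left(-510 - 2132\right) = 562 \left(-2642\right) = -1484804$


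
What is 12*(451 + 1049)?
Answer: 18000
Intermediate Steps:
12*(451 + 1049) = 12*1500 = 18000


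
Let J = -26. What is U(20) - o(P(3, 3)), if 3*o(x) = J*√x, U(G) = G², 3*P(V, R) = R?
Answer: 1226/3 ≈ 408.67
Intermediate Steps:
P(V, R) = R/3
o(x) = -26*√x/3 (o(x) = (-26*√x)/3 = -26*√x/3)
U(20) - o(P(3, 3)) = 20² - (-26)*√((⅓)*3)/3 = 400 - (-26)*√1/3 = 400 - (-26)/3 = 400 - 1*(-26/3) = 400 + 26/3 = 1226/3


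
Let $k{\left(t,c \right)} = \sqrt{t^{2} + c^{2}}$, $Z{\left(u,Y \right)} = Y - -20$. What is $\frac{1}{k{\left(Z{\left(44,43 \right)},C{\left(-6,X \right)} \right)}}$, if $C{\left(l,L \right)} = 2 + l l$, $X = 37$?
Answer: $\frac{\sqrt{5413}}{5413} \approx 0.013592$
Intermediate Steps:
$C{\left(l,L \right)} = 2 + l^{2}$
$Z{\left(u,Y \right)} = 20 + Y$ ($Z{\left(u,Y \right)} = Y + 20 = 20 + Y$)
$k{\left(t,c \right)} = \sqrt{c^{2} + t^{2}}$
$\frac{1}{k{\left(Z{\left(44,43 \right)},C{\left(-6,X \right)} \right)}} = \frac{1}{\sqrt{\left(2 + \left(-6\right)^{2}\right)^{2} + \left(20 + 43\right)^{2}}} = \frac{1}{\sqrt{\left(2 + 36\right)^{2} + 63^{2}}} = \frac{1}{\sqrt{38^{2} + 3969}} = \frac{1}{\sqrt{1444 + 3969}} = \frac{1}{\sqrt{5413}} = \frac{\sqrt{5413}}{5413}$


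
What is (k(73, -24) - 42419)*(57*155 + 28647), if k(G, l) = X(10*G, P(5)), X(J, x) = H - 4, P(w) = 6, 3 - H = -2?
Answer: -1589911476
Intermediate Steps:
H = 5 (H = 3 - 1*(-2) = 3 + 2 = 5)
X(J, x) = 1 (X(J, x) = 5 - 4 = 1)
k(G, l) = 1
(k(73, -24) - 42419)*(57*155 + 28647) = (1 - 42419)*(57*155 + 28647) = -42418*(8835 + 28647) = -42418*37482 = -1589911476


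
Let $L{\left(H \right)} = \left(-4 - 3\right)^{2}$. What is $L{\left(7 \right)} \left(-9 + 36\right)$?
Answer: $1323$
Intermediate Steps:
$L{\left(H \right)} = 49$ ($L{\left(H \right)} = \left(-7\right)^{2} = 49$)
$L{\left(7 \right)} \left(-9 + 36\right) = 49 \left(-9 + 36\right) = 49 \cdot 27 = 1323$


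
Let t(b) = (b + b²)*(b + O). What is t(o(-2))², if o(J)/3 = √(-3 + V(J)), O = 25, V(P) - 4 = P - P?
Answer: 112896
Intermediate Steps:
V(P) = 4 (V(P) = 4 + (P - P) = 4 + 0 = 4)
o(J) = 3 (o(J) = 3*√(-3 + 4) = 3*√1 = 3*1 = 3)
t(b) = (25 + b)*(b + b²) (t(b) = (b + b²)*(b + 25) = (b + b²)*(25 + b) = (25 + b)*(b + b²))
t(o(-2))² = (3*(25 + 3² + 26*3))² = (3*(25 + 9 + 78))² = (3*112)² = 336² = 112896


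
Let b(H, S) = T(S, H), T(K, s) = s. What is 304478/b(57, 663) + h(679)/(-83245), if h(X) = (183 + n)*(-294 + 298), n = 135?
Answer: 25346198606/4744965 ≈ 5341.7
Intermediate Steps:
h(X) = 1272 (h(X) = (183 + 135)*(-294 + 298) = 318*4 = 1272)
b(H, S) = H
304478/b(57, 663) + h(679)/(-83245) = 304478/57 + 1272/(-83245) = 304478*(1/57) + 1272*(-1/83245) = 304478/57 - 1272/83245 = 25346198606/4744965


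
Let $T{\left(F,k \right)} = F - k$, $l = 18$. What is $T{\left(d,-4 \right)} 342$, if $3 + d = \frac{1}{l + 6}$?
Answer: $\frac{1425}{4} \approx 356.25$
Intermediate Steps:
$d = - \frac{71}{24}$ ($d = -3 + \frac{1}{18 + 6} = -3 + \frac{1}{24} = - \frac{71}{24} \approx -2.9583$)
$T{\left(d,-4 \right)} 342 = \left(- \frac{71}{24} - -4\right) 342 = \left(- \frac{71}{24} + 4\right) 342 = \frac{25}{24} \cdot 342 = \frac{1425}{4}$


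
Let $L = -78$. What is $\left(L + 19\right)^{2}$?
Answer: $3481$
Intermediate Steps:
$\left(L + 19\right)^{2} = \left(-78 + 19\right)^{2} = \left(-59\right)^{2} = 3481$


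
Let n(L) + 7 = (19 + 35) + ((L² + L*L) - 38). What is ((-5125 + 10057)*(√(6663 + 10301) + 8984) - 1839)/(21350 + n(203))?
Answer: 44307249/103777 + 9864*√4241/103777 ≈ 433.14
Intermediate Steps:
n(L) = 9 + 2*L² (n(L) = -7 + ((19 + 35) + ((L² + L*L) - 38)) = -7 + (54 + ((L² + L²) - 38)) = -7 + (54 + (2*L² - 38)) = -7 + (54 + (-38 + 2*L²)) = -7 + (16 + 2*L²) = 9 + 2*L²)
((-5125 + 10057)*(√(6663 + 10301) + 8984) - 1839)/(21350 + n(203)) = ((-5125 + 10057)*(√(6663 + 10301) + 8984) - 1839)/(21350 + (9 + 2*203²)) = (4932*(√16964 + 8984) - 1839)/(21350 + (9 + 2*41209)) = (4932*(2*√4241 + 8984) - 1839)/(21350 + (9 + 82418)) = (4932*(8984 + 2*√4241) - 1839)/(21350 + 82427) = ((44309088 + 9864*√4241) - 1839)/103777 = (44307249 + 9864*√4241)*(1/103777) = 44307249/103777 + 9864*√4241/103777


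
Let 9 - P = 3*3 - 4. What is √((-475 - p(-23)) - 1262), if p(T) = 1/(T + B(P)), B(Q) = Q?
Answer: I*√627038/19 ≈ 41.677*I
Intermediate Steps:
P = 4 (P = 9 - (3*3 - 4) = 9 - (9 - 4) = 9 - 1*5 = 9 - 5 = 4)
p(T) = 1/(4 + T) (p(T) = 1/(T + 4) = 1/(4 + T))
√((-475 - p(-23)) - 1262) = √((-475 - 1/(4 - 23)) - 1262) = √((-475 - 1/(-19)) - 1262) = √((-475 - 1*(-1/19)) - 1262) = √((-475 + 1/19) - 1262) = √(-9024/19 - 1262) = √(-33002/19) = I*√627038/19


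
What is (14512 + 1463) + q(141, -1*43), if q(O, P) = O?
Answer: 16116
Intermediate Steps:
(14512 + 1463) + q(141, -1*43) = (14512 + 1463) + 141 = 15975 + 141 = 16116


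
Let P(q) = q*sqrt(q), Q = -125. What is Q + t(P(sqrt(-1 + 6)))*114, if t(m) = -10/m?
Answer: -125 - 228*5**(1/4) ≈ -465.94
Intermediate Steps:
P(q) = q**(3/2)
Q + t(P(sqrt(-1 + 6)))*114 = -125 - 10/(-1 + 6)**(3/4)*114 = -125 - 10*5**(1/4)/5*114 = -125 - 2*5**(1/4)*114 = -125 - 228*5**(1/4)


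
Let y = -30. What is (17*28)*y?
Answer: -14280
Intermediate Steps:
(17*28)*y = (17*28)*(-30) = 476*(-30) = -14280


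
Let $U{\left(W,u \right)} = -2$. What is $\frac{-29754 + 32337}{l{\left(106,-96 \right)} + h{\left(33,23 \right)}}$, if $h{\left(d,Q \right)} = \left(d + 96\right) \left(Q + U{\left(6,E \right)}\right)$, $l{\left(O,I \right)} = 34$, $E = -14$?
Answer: $\frac{2583}{2743} \approx 0.94167$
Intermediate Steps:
$h{\left(d,Q \right)} = \left(-2 + Q\right) \left(96 + d\right)$ ($h{\left(d,Q \right)} = \left(d + 96\right) \left(Q - 2\right) = \left(96 + d\right) \left(-2 + Q\right) = \left(-2 + Q\right) \left(96 + d\right)$)
$\frac{-29754 + 32337}{l{\left(106,-96 \right)} + h{\left(33,23 \right)}} = \frac{-29754 + 32337}{34 + \left(-192 - 66 + 96 \cdot 23 + 23 \cdot 33\right)} = \frac{2583}{34 + \left(-192 - 66 + 2208 + 759\right)} = \frac{2583}{34 + 2709} = \frac{2583}{2743}$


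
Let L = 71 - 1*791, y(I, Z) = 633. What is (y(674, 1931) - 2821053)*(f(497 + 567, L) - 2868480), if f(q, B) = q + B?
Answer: 8089348137120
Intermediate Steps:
L = -720 (L = 71 - 791 = -720)
f(q, B) = B + q
(y(674, 1931) - 2821053)*(f(497 + 567, L) - 2868480) = (633 - 2821053)*((-720 + (497 + 567)) - 2868480) = -2820420*((-720 + 1064) - 2868480) = -2820420*(344 - 2868480) = -2820420*(-2868136) = 8089348137120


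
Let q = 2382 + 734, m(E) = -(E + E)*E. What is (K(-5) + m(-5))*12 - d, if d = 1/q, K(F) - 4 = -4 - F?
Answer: -1682641/3116 ≈ -540.00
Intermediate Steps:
m(E) = -2*E² (m(E) = -2*E*E = -2*E²)
q = 3116
K(F) = -F (K(F) = 4 + (-4 - F) = -F)
d = 1/3116 ≈ 0.00032092
(K(-5) + m(-5))*12 - d = (-1*(-5) - 2*(-5)²)*12 - 1*1/3116 = (5 - 2*25)*12 - 1/3116 = (5 - 50)*12 - 1/3116 = -45*12 - 1/3116 = -540 - 1/3116 = -1682641/3116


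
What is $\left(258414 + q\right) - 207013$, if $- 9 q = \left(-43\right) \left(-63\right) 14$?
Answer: $47187$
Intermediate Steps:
$q = -4214$ ($q = - \frac{\left(-43\right) \left(-63\right) 14}{9} = - \frac{2709 \cdot 14}{9} = \left(- \frac{1}{9}\right) 37926 = -4214$)
$\left(258414 + q\right) - 207013 = \left(258414 - 4214\right) - 207013 = 254200 - 207013 = 47187$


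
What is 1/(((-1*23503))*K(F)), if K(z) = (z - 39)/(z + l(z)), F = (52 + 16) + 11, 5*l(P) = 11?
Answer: -203/2350300 ≈ -8.6372e-5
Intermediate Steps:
l(P) = 11/5 (l(P) = (⅕)*11 = 11/5)
F = 79 (F = 68 + 11 = 79)
K(z) = (-39 + z)/(11/5 + z) (K(z) = (z - 39)/(z + 11/5) = (-39 + z)/(11/5 + z))
1/(((-1*23503))*K(F)) = 1/(((-1*23503))*((5*(-39 + 79)/(11 + 5*79)))) = 1/((-23503)*((5*40/(11 + 395)))) = -1/(23503*(5*40/406)) = -1/(23503*(5*(1/406)*40)) = -1/(23503*100/203) = -1/23503*203/100 = -203/2350300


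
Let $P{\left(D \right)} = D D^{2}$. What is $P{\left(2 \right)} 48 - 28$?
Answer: $356$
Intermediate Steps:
$P{\left(D \right)} = D^{3}$
$P{\left(2 \right)} 48 - 28 = 2^{3} \cdot 48 - 28 = 8 \cdot 48 - 28 = 384 - 28 = 356$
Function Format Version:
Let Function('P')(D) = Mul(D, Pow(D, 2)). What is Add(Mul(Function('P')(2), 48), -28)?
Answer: 356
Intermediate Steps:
Function('P')(D) = Pow(D, 3)
Add(Mul(Function('P')(2), 48), -28) = Add(Mul(Pow(2, 3), 48), -28) = Add(Mul(8, 48), -28) = Add(384, -28) = 356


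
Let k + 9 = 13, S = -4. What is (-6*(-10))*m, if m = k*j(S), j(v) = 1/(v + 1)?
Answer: -80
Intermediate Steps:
j(v) = 1/(1 + v)
k = 4 (k = -9 + 13 = 4)
m = -4/3 (m = 4/(1 - 4) = 4/(-3) = 4*(-⅓) = -4/3 ≈ -1.3333)
(-6*(-10))*m = -6*(-10)*(-4/3) = 60*(-4/3) = -80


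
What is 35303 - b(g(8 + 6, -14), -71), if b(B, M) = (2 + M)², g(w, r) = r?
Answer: 30542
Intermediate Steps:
35303 - b(g(8 + 6, -14), -71) = 35303 - (2 - 71)² = 35303 - 1*(-69)² = 35303 - 1*4761 = 35303 - 4761 = 30542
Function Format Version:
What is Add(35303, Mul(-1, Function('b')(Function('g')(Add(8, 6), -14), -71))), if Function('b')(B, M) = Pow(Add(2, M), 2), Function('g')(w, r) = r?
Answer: 30542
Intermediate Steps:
Add(35303, Mul(-1, Function('b')(Function('g')(Add(8, 6), -14), -71))) = Add(35303, Mul(-1, Pow(Add(2, -71), 2))) = Add(35303, Mul(-1, Pow(-69, 2))) = Add(35303, Mul(-1, 4761)) = Add(35303, -4761) = 30542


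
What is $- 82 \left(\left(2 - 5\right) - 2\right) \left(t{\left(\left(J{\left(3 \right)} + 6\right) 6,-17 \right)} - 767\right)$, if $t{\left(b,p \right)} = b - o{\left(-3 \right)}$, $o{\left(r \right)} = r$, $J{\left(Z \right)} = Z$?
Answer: $-291100$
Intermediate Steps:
$t{\left(b,p \right)} = 3 + b$ ($t{\left(b,p \right)} = b - -3 = b + 3 = 3 + b$)
$- 82 \left(\left(2 - 5\right) - 2\right) \left(t{\left(\left(J{\left(3 \right)} + 6\right) 6,-17 \right)} - 767\right) = - 82 \left(\left(2 - 5\right) - 2\right) \left(\left(3 + \left(3 + 6\right) 6\right) - 767\right) = - 82 \left(-3 - 2\right) \left(\left(3 + 9 \cdot 6\right) - 767\right) = \left(-82\right) \left(-5\right) \left(\left(3 + 54\right) - 767\right) = 410 \left(57 - 767\right) = 410 \left(-710\right) = -291100$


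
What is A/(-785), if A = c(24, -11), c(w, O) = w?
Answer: -24/785 ≈ -0.030573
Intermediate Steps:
A = 24
A/(-785) = 24/(-785) = 24*(-1/785) = -24/785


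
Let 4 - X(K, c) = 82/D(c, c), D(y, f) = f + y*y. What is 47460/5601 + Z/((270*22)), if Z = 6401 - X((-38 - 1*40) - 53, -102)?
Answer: 136390771349/14281121745 ≈ 9.5504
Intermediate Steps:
D(y, f) = f + y**2
X(K, c) = 4 - 82/(c + c**2)
Z = 32950988/5151 (Z = 6401 - (4 - 82/(-102 + (-102)**2)) = 6401 - (4 - 82/(-102 + 10404)) = 6401 - (4 - 82/10302) = 6401 - (4 - 82*1/10302) = 6401 - (4 - 41/5151) = 6401 - 1*20563/5151 = 6401 - 20563/5151 = 32950988/5151 ≈ 6397.0)
47460/5601 + Z/((270*22)) = 47460/5601 + 32950988/(5151*((270*22))) = 47460*(1/5601) + (32950988/5151)/5940 = 15820/1867 + (32950988/5151)*(1/5940) = 15820/1867 + 8237747/7649235 = 136390771349/14281121745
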